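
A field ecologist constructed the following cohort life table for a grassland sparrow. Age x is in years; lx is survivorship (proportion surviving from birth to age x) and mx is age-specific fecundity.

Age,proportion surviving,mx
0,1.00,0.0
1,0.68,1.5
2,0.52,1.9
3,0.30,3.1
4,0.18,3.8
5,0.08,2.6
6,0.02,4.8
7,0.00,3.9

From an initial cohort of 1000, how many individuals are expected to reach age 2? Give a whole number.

520

Expected survivors = N0 · l_2 = 1000 × 0.52 = 520 → 520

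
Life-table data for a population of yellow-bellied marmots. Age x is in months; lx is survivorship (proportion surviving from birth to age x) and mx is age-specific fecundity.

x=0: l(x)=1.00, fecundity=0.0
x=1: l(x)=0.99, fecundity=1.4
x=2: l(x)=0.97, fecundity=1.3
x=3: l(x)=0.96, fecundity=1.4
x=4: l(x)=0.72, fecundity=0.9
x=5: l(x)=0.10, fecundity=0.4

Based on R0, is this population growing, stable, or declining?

growing

R0 = Σ lx·mx = 0 + 1.386 + 1.261 + 1.344 + 0.648 + 0.04 = 4.679
R0 > 1, so the population is growing.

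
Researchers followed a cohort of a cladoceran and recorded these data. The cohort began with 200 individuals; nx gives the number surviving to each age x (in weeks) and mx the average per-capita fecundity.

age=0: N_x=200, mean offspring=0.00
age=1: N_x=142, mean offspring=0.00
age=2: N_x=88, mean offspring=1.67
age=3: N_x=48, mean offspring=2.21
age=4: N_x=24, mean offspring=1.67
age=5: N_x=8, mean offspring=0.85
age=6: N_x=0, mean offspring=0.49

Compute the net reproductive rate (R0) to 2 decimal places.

1.50

lx = nx/n0 = nx/200: 1, 0.71, 0.44, 0.24, 0.12, 0.04, 0
lx·mx by age: 0, 0, 0.7348, 0.5304, 0.2004, 0.034, 0
R0 = Σ lx·mx = 1.4996 → 1.50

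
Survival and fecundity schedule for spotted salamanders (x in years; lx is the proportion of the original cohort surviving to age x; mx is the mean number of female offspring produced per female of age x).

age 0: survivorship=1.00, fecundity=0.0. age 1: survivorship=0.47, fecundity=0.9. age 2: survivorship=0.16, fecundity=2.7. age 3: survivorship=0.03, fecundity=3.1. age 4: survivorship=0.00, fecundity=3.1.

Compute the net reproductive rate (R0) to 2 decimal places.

0.95

lx·mx by age: 0, 0.423, 0.432, 0.093, 0
R0 = Σ lx·mx = 0.948 → 0.95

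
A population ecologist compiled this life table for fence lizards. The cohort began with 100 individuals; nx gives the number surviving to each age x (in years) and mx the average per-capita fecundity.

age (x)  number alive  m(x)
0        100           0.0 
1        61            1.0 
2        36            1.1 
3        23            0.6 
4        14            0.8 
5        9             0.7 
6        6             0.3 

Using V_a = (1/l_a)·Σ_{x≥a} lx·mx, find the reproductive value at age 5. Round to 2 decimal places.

lx = nx/n0 = nx/100: 1, 0.61, 0.36, 0.23, 0.14, 0.09, 0.06
lx·mx for x ≥ 5: 0.063, 0.018 → sum = 0.081
V_5 = 0.081 / l_5 = 0.081 / 0.09 = 0.9 → 0.90

0.90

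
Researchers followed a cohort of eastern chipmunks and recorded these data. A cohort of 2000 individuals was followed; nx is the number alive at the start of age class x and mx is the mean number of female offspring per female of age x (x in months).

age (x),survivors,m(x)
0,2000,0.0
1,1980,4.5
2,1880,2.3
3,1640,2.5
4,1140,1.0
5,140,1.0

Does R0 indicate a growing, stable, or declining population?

growing

lx = nx/n0 = nx/2000: 1, 0.99, 0.94, 0.82, 0.57, 0.07
R0 = Σ lx·mx = 0 + 4.455 + 2.162 + 2.05 + 0.57 + 0.07 = 9.307
R0 > 1, so the population is growing.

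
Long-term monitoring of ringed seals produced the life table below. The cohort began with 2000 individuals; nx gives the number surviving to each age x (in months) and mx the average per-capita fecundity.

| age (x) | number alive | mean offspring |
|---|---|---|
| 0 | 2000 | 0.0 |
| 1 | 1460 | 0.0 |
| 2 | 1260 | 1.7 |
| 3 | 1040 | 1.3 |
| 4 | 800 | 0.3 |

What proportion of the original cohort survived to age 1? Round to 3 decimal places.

0.730

l_1 = n_1/n_0 = 1460/2000 = 0.73 → 0.730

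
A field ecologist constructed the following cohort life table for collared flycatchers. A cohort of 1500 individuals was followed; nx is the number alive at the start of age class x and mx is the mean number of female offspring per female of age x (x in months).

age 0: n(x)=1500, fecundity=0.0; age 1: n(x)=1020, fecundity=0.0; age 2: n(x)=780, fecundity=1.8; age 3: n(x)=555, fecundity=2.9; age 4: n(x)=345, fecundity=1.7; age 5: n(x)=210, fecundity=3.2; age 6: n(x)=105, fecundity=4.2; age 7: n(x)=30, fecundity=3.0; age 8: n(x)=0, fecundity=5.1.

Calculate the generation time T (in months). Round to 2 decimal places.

3.46

lx = nx/n0 = nx/1500: 1, 0.68, 0.52, 0.37, 0.23, 0.14, 0.07, 0.02, 0
lx·mx: 0, 0, 0.936, 1.073, 0.391, 0.448, 0.294, 0.06, 0 → R0 = 3.202
x·lx·mx: 0, 0, 1.872, 3.219, 1.564, 2.24, 1.764, 0.42, 0 → Σ = 11.079
T = 11.079 / 3.202 = 3.460025… → 3.46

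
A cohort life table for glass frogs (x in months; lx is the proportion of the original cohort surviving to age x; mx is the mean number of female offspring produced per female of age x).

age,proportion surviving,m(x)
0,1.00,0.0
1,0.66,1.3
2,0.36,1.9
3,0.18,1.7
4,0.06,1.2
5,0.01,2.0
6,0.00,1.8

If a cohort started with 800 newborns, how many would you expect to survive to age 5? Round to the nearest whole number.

8

Expected survivors = N0 · l_5 = 800 × 0.01 = 8 → 8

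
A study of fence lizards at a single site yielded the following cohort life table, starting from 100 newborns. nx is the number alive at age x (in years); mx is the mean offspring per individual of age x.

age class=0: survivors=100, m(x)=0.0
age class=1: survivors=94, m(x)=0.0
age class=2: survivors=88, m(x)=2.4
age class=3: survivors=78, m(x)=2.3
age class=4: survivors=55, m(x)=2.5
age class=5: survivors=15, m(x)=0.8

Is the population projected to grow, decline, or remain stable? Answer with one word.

lx = nx/n0 = nx/100: 1, 0.94, 0.88, 0.78, 0.55, 0.15
R0 = Σ lx·mx = 0 + 0 + 2.112 + 1.794 + 1.375 + 0.12 = 5.401
R0 > 1, so the population is growing.

growing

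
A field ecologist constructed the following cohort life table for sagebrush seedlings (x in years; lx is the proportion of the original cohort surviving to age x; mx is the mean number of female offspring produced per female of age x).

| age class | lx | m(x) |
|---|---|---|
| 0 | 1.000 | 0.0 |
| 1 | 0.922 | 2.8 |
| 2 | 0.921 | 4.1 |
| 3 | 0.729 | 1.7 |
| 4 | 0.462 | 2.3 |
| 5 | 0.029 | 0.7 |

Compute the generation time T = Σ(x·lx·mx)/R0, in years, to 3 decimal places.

2.097

lx·mx: 0, 2.5816, 3.7761, 1.2393, 1.0626, 0.0203 → R0 = 8.6799
x·lx·mx: 0, 2.5816, 7.5522, 3.7179, 4.2504, 0.1015 → Σ = 18.2036
T = 18.2036 / 8.6799 = 2.097213… → 2.097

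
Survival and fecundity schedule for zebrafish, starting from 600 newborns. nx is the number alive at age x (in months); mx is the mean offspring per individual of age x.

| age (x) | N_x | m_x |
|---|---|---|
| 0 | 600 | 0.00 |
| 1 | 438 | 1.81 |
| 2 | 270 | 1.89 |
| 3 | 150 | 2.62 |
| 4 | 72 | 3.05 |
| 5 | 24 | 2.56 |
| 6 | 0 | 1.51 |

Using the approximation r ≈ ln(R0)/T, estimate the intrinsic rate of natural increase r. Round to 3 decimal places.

0.564

lx = nx/n0 = nx/600: 1, 0.73, 0.45, 0.25, 0.12, 0.04, 0
R0 = Σ lx·mx = 0 + 1.3213 + 0.8505 + 0.655 + 0.366 + 0.1024 + 0 = 3.2952
Σ x·lx·mx = 6.9633; T = 6.9633/3.2952 = 2.11316…
r ≈ ln(R0)/T = ln(3.2952)/2.11316… = 0.5643… → 0.564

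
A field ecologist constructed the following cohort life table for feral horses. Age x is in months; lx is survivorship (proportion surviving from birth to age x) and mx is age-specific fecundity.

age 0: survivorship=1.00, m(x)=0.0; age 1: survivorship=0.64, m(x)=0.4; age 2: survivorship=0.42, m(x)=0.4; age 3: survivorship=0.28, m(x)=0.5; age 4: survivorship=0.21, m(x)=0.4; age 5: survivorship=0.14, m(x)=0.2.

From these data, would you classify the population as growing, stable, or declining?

declining

R0 = Σ lx·mx = 0 + 0.256 + 0.168 + 0.14 + 0.084 + 0.028 = 0.676
R0 < 1, so the population is declining.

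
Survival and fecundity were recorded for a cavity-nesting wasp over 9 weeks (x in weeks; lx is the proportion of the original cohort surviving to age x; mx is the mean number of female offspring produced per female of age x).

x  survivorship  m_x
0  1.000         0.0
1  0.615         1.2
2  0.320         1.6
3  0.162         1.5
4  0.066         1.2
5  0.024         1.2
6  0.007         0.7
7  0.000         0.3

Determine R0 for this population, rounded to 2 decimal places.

1.61

lx·mx by age: 0, 0.738, 0.512, 0.243, 0.0792, 0.0288, 0.0049, 0
R0 = Σ lx·mx = 1.6059 → 1.61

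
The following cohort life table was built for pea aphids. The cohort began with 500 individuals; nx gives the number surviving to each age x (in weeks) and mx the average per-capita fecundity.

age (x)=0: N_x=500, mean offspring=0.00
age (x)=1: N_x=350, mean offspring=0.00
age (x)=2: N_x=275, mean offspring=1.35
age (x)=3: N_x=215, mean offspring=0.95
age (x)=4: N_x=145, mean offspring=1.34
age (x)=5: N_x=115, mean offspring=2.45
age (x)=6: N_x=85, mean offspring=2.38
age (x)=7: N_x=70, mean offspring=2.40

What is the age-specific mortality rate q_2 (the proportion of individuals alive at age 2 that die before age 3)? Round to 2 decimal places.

lx = nx/n0 = nx/500: 1, 0.7, 0.55, 0.43, 0.29, 0.23, 0.17, 0.14
q_2 = (l_2 − l_3) / l_2 = (0.55 − 0.43) / 0.55
     = 0.12 / 0.55 = 0.218182… → 0.22

0.22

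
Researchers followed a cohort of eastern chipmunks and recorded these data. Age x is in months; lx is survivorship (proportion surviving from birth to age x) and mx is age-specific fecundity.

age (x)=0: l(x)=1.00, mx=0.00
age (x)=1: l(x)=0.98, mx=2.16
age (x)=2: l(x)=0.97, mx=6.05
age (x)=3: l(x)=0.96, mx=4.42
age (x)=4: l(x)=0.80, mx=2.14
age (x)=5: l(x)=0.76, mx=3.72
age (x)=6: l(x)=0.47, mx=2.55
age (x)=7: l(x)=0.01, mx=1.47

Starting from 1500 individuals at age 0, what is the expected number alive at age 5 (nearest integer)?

1140

Expected survivors = N0 · l_5 = 1500 × 0.76 = 1140 → 1140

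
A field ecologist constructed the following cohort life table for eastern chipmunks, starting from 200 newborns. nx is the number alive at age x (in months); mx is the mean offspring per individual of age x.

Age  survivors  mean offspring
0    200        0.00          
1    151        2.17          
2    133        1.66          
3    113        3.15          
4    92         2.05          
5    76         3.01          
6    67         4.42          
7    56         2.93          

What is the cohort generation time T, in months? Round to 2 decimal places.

lx = nx/n0 = nx/200: 1, 0.755, 0.665, 0.565, 0.46, 0.38, 0.335, 0.28
lx·mx: 0, 1.63835, 1.1039, 1.77975, 0.943, 1.1438, 1.4807, 0.8204 → R0 = 8.9099
x·lx·mx: 0, 1.63835, 2.2078, 5.33925, 3.772, 5.719, 8.8842, 5.7428 → Σ = 33.3034
T = 33.3034 / 8.9099 = 3.737797… → 3.74

3.74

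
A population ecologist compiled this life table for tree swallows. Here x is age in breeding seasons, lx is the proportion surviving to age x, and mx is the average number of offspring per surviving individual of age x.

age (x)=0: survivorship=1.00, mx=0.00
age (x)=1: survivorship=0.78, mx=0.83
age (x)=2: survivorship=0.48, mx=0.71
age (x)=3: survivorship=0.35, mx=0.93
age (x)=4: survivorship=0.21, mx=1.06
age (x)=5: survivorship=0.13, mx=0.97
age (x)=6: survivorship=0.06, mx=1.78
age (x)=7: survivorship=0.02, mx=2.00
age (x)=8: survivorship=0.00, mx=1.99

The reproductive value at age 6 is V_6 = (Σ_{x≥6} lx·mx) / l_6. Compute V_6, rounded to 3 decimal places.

lx·mx for x ≥ 6: 0.1068, 0.04, 0 → sum = 0.1468
V_6 = 0.1468 / l_6 = 0.1468 / 0.06 = 2.446667… → 2.447

2.447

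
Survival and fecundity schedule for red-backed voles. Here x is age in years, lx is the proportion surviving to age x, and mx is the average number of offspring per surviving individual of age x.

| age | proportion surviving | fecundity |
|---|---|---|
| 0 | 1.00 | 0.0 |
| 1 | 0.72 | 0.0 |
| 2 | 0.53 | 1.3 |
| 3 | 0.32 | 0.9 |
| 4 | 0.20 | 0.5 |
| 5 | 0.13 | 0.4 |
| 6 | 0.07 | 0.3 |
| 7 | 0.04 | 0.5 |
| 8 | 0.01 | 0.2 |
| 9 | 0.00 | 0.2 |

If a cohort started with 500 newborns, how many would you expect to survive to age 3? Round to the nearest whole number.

160

Expected survivors = N0 · l_3 = 500 × 0.32 = 160 → 160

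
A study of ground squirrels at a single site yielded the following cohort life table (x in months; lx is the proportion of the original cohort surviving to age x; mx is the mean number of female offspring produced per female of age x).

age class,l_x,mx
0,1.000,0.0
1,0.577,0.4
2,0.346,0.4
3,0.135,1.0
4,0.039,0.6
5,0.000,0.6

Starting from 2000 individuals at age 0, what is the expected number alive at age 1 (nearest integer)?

1154

Expected survivors = N0 · l_1 = 2000 × 0.577 = 1154 → 1154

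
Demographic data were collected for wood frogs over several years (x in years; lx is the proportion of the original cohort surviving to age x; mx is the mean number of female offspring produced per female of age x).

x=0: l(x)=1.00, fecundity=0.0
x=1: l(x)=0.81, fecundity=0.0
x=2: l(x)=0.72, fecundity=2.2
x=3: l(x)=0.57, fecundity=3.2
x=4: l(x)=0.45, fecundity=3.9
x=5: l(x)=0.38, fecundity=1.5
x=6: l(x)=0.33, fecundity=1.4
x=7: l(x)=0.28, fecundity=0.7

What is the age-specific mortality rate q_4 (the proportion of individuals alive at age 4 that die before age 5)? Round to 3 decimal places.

0.156

q_4 = (l_4 − l_5) / l_4 = (0.45 − 0.38) / 0.45
     = 0.07 / 0.45 = 0.155556… → 0.156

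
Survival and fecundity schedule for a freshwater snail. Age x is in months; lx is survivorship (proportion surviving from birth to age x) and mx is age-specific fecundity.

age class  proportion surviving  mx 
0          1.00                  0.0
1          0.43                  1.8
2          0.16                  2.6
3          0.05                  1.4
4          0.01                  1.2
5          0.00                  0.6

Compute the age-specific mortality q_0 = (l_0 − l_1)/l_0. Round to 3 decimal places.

0.570

q_0 = (l_0 − l_1) / l_0 = (1 − 0.43) / 1
     = 0.57 / 1 = 0.57 → 0.570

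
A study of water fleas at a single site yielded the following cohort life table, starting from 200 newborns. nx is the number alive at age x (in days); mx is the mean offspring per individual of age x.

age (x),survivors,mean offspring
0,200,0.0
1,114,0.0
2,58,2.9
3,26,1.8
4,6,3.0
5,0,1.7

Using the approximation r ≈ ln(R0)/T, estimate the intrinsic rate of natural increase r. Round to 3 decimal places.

lx = nx/n0 = nx/200: 1, 0.57, 0.29, 0.13, 0.03, 0
R0 = Σ lx·mx = 0 + 0 + 0.841 + 0.234 + 0.09 + 0 = 1.165
Σ x·lx·mx = 2.744; T = 2.744/1.165 = 2.35536…
r ≈ ln(R0)/T = ln(1.165)/2.35536… = 0.06484… → 0.065

0.065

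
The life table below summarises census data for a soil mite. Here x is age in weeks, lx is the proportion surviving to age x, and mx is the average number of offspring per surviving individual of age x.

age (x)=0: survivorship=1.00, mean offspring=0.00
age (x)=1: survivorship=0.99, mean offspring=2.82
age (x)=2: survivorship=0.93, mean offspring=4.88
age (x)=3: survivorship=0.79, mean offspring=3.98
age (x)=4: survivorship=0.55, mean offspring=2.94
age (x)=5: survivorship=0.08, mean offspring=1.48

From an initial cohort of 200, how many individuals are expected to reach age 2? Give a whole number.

Expected survivors = N0 · l_2 = 200 × 0.93 = 186 → 186

186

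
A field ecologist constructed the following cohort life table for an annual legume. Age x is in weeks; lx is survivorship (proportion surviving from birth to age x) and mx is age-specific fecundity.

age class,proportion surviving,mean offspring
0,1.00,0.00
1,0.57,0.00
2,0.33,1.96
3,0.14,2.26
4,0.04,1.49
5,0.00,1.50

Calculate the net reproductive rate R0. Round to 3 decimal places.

lx·mx by age: 0, 0, 0.6468, 0.3164, 0.0596, 0
R0 = Σ lx·mx = 1.0228 → 1.023

1.023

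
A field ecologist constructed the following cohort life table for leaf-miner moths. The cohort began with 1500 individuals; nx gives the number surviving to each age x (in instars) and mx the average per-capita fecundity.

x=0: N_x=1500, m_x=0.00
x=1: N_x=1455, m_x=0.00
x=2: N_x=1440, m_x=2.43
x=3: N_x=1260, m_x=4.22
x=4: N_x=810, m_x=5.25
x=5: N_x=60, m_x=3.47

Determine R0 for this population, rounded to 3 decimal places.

lx = nx/n0 = nx/1500: 1, 0.97, 0.96, 0.84, 0.54, 0.04
lx·mx by age: 0, 0, 2.3328, 3.5448, 2.835, 0.1388
R0 = Σ lx·mx = 8.8514 → 8.851

8.851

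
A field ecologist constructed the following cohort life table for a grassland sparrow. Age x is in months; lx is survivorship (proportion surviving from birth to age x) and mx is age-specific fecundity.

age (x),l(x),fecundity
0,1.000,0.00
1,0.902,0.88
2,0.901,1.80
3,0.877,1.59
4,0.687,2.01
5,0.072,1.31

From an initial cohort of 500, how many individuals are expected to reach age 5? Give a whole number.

Expected survivors = N0 · l_5 = 500 × 0.072 = 36 → 36

36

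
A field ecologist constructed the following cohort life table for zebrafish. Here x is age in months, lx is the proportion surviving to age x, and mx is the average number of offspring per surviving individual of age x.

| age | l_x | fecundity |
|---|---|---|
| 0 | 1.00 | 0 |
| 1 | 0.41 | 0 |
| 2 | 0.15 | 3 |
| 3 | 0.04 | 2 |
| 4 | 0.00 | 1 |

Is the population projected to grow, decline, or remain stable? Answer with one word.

declining

R0 = Σ lx·mx = 0 + 0 + 0.45 + 0.08 + 0 = 0.53
R0 < 1, so the population is declining.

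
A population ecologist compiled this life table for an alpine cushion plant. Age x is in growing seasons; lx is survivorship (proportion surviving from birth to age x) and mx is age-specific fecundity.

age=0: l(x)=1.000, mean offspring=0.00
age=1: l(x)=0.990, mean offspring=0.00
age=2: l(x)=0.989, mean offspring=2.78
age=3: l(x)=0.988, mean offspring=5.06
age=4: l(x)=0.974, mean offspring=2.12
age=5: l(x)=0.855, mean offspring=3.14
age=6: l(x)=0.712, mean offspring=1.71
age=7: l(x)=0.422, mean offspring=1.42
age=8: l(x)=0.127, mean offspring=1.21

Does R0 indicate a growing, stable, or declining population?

growing

R0 = Σ lx·mx = 0 + 0 + 2.74942 + 4.99928 + 2.06488 + 2.6847 + 1.21752 + 0.59924 + 0.15367 = 14.46871
R0 > 1, so the population is growing.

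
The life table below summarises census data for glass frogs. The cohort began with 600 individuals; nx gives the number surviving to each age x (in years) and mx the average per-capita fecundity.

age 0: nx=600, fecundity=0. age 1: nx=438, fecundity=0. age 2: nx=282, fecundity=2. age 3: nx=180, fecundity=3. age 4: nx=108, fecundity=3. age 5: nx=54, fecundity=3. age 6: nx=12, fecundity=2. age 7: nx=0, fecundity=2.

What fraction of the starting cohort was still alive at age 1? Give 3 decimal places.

0.730

l_1 = n_1/n_0 = 438/600 = 0.73 → 0.730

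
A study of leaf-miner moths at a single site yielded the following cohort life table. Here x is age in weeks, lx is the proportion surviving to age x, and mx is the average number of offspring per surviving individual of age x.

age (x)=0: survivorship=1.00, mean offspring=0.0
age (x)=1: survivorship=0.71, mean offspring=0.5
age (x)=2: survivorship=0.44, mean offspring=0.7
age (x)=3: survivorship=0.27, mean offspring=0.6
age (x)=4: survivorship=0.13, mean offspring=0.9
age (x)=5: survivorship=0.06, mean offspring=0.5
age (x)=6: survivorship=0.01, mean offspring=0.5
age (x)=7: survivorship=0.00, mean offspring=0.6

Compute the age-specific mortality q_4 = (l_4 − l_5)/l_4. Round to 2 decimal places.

q_4 = (l_4 − l_5) / l_4 = (0.13 − 0.06) / 0.13
     = 0.07 / 0.13 = 0.538462… → 0.54

0.54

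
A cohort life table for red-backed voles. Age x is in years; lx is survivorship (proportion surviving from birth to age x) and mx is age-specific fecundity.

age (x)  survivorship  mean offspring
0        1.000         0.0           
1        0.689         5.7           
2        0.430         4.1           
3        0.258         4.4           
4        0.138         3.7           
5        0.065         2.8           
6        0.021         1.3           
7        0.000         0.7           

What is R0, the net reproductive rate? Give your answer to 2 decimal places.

7.55

lx·mx by age: 0, 3.9273, 1.763, 1.1352, 0.5106, 0.182, 0.0273, 0
R0 = Σ lx·mx = 7.5454 → 7.55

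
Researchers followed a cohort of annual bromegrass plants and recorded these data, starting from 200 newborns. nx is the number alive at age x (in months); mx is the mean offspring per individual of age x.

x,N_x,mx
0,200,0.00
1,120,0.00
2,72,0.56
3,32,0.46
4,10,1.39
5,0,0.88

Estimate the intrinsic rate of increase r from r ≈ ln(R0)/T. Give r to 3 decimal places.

-0.407

lx = nx/n0 = nx/200: 1, 0.6, 0.36, 0.16, 0.05, 0
R0 = Σ lx·mx = 0 + 0 + 0.2016 + 0.0736 + 0.0695 + 0 = 0.3447
Σ x·lx·mx = 0.902; T = 0.902/0.3447 = 2.61677…
r ≈ ln(R0)/T = ln(0.3447)/2.61677… = -0.40702… → -0.407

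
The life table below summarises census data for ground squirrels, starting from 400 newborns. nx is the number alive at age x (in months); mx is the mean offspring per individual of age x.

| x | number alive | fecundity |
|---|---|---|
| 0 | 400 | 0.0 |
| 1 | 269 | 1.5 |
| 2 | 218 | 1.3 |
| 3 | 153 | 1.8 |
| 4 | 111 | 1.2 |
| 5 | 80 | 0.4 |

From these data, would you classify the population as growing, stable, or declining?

lx = nx/n0 = nx/400: 1, 0.6725, 0.545, 0.3825, 0.2775, 0.2
R0 = Σ lx·mx = 0 + 1.00875 + 0.7085 + 0.6885 + 0.333 + 0.08 = 2.81875
R0 > 1, so the population is growing.

growing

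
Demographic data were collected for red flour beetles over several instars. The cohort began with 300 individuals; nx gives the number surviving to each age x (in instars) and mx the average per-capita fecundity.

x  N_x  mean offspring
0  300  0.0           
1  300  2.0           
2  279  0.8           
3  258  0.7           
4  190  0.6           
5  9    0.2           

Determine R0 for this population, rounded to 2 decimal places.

3.73

lx = nx/n0 = nx/300: 1, 1, 0.93, 0.86, 0.63333…, 0.03
lx·mx by age: 0, 2, 0.744, 0.602, 0.38…, 0.006
R0 = Σ lx·mx = 3.732… → 3.73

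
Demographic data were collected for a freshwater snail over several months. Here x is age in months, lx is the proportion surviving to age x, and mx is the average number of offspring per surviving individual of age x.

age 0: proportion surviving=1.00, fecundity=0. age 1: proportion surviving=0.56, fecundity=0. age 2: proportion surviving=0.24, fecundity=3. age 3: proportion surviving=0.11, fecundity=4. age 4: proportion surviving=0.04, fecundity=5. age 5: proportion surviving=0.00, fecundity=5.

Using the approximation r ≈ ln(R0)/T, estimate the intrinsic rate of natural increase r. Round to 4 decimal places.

0.1175

R0 = Σ lx·mx = 0 + 0 + 0.72 + 0.44 + 0.2 + 0 = 1.36
Σ x·lx·mx = 3.56; T = 3.56/1.36 = 2.61765…
r ≈ ln(R0)/T = ln(1.36)/2.61765… = 0.117466… → 0.1175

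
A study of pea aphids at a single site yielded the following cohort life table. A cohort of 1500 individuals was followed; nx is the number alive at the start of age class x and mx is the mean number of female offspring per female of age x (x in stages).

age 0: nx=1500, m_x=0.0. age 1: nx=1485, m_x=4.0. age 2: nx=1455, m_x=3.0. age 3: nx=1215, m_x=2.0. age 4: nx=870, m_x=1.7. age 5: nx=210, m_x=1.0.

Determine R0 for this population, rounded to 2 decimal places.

lx = nx/n0 = nx/1500: 1, 0.99, 0.97, 0.81, 0.58, 0.14
lx·mx by age: 0, 3.96, 2.91, 1.62, 0.986, 0.14
R0 = Σ lx·mx = 9.616 → 9.62

9.62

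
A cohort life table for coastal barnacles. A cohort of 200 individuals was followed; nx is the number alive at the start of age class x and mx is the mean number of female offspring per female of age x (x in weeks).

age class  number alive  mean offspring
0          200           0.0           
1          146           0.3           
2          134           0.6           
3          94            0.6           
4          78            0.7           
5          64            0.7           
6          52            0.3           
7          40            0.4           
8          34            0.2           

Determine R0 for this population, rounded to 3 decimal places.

lx = nx/n0 = nx/200: 1, 0.73, 0.67, 0.47, 0.39, 0.32, 0.26, 0.2, 0.17
lx·mx by age: 0, 0.219, 0.402, 0.282, 0.273, 0.224, 0.078, 0.08, 0.034
R0 = Σ lx·mx = 1.592 → 1.592

1.592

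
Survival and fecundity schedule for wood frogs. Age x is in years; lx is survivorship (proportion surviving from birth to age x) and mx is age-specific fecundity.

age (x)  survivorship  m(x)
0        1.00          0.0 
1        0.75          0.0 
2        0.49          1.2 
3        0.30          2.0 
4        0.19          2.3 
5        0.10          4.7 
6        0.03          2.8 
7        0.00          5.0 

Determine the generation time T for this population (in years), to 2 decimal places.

lx·mx: 0, 0, 0.588, 0.6, 0.437, 0.47, 0.084, 0 → R0 = 2.179
x·lx·mx: 0, 0, 1.176, 1.8, 1.748, 2.35, 0.504, 0 → Σ = 7.578
T = 7.578 / 2.179 = 3.477742… → 3.48

3.48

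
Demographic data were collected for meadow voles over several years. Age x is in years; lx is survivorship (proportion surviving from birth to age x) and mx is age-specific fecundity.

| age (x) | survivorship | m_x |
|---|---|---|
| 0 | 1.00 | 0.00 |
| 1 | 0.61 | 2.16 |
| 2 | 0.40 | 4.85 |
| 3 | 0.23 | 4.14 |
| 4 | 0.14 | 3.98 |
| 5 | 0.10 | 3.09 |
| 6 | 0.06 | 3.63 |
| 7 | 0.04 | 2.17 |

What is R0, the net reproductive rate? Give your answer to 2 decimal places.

lx·mx by age: 0, 1.3176, 1.94, 0.9522, 0.5572, 0.309, 0.2178, 0.0868
R0 = Σ lx·mx = 5.3806 → 5.38

5.38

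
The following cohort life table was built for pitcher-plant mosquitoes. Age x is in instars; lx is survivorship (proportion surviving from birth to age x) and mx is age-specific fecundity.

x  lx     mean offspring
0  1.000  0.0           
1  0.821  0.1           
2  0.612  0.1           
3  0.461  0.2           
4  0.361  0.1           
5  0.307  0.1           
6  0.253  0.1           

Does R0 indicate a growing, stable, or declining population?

declining

R0 = Σ lx·mx = 0 + 0.0821 + 0.0612 + 0.0922 + 0.0361 + 0.0307 + 0.0253 = 0.3276
R0 < 1, so the population is declining.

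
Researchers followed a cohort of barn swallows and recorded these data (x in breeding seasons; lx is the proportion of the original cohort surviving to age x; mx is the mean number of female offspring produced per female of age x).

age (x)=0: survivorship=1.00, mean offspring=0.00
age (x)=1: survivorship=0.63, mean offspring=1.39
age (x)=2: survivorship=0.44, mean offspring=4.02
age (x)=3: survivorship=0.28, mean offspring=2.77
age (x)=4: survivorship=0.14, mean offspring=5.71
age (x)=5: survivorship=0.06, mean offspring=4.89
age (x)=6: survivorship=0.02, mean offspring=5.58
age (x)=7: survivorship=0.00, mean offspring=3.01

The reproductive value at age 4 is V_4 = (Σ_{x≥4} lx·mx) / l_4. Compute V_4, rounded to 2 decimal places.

lx·mx for x ≥ 4: 0.7994, 0.2934, 0.1116, 0 → sum = 1.2044
V_4 = 1.2044 / l_4 = 1.2044 / 0.14 = 8.602857… → 8.60

8.60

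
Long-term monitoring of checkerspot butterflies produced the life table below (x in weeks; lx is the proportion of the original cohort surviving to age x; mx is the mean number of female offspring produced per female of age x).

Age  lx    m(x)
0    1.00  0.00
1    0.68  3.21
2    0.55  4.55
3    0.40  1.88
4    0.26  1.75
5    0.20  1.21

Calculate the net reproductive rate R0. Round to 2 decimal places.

lx·mx by age: 0, 2.1828, 2.5025, 0.752, 0.455, 0.242
R0 = Σ lx·mx = 6.1343 → 6.13

6.13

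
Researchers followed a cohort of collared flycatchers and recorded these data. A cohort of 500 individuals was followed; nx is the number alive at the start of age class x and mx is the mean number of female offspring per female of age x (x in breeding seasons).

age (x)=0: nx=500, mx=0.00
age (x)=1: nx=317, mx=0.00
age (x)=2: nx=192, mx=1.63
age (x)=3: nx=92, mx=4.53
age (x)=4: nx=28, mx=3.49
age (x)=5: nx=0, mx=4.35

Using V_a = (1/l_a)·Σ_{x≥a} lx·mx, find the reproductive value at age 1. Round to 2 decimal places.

2.61

lx = nx/n0 = nx/500: 1, 0.634, 0.384, 0.184, 0.056, 0
lx·mx for x ≥ 1: 0, 0.62592, 0.83352, 0.19544, 0 → sum = 1.65488
V_1 = 1.65488 / l_1 = 1.65488 / 0.634 = 2.610221… → 2.61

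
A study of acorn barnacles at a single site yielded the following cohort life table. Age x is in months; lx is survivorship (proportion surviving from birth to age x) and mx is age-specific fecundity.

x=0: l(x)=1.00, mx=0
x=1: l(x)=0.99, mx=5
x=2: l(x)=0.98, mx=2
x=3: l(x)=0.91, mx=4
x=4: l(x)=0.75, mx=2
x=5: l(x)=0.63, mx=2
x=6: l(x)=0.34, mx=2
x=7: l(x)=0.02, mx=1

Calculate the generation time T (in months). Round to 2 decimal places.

lx·mx: 0, 4.95, 1.96, 3.64, 1.5, 1.26, 0.68, 0.02 → R0 = 14.01
x·lx·mx: 0, 4.95, 3.92, 10.92, 6, 6.3, 4.08, 0.14 → Σ = 36.31
T = 36.31 / 14.01 = 2.59172… → 2.59

2.59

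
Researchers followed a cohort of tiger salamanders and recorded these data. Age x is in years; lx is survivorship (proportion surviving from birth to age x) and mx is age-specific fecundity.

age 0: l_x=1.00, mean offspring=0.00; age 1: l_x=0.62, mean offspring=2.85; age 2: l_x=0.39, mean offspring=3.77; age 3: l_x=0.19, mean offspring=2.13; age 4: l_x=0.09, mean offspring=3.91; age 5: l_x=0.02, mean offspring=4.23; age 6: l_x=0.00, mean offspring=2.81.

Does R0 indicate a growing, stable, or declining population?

R0 = Σ lx·mx = 0 + 1.767 + 1.4703 + 0.4047 + 0.3519 + 0.0846 + 0 = 4.0785
R0 > 1, so the population is growing.

growing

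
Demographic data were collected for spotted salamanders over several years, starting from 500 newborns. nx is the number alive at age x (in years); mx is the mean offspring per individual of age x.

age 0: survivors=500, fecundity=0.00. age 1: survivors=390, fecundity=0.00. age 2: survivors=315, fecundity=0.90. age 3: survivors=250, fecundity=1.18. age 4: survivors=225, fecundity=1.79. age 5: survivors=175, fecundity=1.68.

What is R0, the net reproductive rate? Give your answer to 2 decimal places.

lx = nx/n0 = nx/500: 1, 0.78, 0.63, 0.5, 0.45, 0.35
lx·mx by age: 0, 0, 0.567, 0.59, 0.8055, 0.588
R0 = Σ lx·mx = 2.5505 → 2.55

2.55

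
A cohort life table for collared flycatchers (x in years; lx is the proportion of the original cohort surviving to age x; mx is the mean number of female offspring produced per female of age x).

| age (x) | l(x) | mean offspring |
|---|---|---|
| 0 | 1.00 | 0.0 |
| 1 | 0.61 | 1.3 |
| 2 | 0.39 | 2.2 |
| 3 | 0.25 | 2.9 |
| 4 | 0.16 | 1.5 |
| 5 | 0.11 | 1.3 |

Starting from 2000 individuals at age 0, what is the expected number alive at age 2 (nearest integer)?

Expected survivors = N0 · l_2 = 2000 × 0.39 = 780 → 780

780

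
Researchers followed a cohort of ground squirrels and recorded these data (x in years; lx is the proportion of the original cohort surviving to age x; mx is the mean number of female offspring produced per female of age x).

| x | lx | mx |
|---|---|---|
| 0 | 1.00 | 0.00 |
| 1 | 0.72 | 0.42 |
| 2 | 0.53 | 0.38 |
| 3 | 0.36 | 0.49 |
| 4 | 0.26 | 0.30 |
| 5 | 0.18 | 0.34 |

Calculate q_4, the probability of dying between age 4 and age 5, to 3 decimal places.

0.308

q_4 = (l_4 − l_5) / l_4 = (0.26 − 0.18) / 0.26
     = 0.08 / 0.26 = 0.307692… → 0.308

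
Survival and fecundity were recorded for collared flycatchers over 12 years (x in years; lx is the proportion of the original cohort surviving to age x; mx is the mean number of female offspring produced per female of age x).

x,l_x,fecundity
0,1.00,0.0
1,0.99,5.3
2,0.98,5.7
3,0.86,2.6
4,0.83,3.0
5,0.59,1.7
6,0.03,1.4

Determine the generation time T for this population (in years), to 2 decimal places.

lx·mx: 0, 5.247, 5.586, 2.236, 2.49, 1.003, 0.042 → R0 = 16.604
x·lx·mx: 0, 5.247, 11.172, 6.708, 9.96, 5.015, 0.252 → Σ = 38.354
T = 38.354 / 16.604 = 2.309925… → 2.31

2.31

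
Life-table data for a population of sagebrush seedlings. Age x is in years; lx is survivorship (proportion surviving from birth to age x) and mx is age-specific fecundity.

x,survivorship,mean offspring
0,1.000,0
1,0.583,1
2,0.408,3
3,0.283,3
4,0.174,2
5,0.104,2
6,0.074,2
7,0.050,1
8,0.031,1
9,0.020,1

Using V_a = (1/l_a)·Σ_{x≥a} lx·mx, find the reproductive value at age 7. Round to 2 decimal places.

lx·mx for x ≥ 7: 0.05, 0.031, 0.02 → sum = 0.101
V_7 = 0.101 / l_7 = 0.101 / 0.05 = 2.02 → 2.02

2.02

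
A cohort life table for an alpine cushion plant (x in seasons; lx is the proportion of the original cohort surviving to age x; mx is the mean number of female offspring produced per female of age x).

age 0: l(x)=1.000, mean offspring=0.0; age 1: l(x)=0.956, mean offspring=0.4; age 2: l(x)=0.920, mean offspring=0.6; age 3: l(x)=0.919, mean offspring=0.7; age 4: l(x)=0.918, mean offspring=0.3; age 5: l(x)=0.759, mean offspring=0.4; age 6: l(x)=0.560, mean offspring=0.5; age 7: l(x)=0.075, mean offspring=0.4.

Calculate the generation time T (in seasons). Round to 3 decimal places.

lx·mx: 0, 0.3824, 0.552, 0.6433, 0.2754, 0.3036, 0.28, 0.03 → R0 = 2.4667
x·lx·mx: 0, 0.3824, 1.104, 1.9299, 1.1016, 1.518, 1.68, 0.21 → Σ = 7.9259
T = 7.9259 / 2.4667 = 3.213159… → 3.213

3.213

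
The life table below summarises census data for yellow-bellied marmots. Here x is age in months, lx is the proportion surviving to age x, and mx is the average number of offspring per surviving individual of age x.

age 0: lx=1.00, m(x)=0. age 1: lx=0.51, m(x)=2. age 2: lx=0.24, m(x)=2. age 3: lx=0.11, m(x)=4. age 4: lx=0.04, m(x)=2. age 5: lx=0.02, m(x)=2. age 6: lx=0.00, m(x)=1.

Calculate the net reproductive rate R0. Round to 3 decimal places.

2.060

lx·mx by age: 0, 1.02, 0.48, 0.44, 0.08, 0.04, 0
R0 = Σ lx·mx = 2.06 → 2.060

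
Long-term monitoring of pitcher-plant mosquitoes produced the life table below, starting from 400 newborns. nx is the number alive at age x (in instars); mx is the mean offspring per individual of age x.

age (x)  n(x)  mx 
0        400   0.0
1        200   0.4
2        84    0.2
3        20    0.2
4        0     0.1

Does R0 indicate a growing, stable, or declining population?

lx = nx/n0 = nx/400: 1, 0.5, 0.21, 0.05, 0
R0 = Σ lx·mx = 0 + 0.2 + 0.042 + 0.01 + 0 = 0.252
R0 < 1, so the population is declining.

declining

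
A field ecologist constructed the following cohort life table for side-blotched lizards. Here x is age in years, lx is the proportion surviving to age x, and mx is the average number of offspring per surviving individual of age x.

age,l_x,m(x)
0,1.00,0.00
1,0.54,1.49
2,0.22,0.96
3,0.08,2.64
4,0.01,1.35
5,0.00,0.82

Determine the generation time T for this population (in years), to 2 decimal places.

1.54

lx·mx: 0, 0.8046, 0.2112, 0.2112, 0.0135, 0 → R0 = 1.2405
x·lx·mx: 0, 0.8046, 0.4224, 0.6336, 0.054, 0 → Σ = 1.9146
T = 1.9146 / 1.2405 = 1.54341… → 1.54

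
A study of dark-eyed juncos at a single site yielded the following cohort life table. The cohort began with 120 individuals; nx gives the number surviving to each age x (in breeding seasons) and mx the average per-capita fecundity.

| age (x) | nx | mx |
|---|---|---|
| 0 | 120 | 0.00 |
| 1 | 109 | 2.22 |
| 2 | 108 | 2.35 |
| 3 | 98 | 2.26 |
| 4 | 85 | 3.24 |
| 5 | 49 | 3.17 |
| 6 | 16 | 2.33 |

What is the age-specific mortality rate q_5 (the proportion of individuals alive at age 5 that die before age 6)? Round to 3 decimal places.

0.673

lx = nx/n0 = nx/120: 1, 0.90833…, 0.9, 0.81667…, 0.70833…, 0.40833…, 0.13333…
q_5 = (l_5 − l_6) / l_5 = (0.408333… − 0.133333…) / 0.408333…
     = 0.275… / 0.408333… = 0.673469… → 0.673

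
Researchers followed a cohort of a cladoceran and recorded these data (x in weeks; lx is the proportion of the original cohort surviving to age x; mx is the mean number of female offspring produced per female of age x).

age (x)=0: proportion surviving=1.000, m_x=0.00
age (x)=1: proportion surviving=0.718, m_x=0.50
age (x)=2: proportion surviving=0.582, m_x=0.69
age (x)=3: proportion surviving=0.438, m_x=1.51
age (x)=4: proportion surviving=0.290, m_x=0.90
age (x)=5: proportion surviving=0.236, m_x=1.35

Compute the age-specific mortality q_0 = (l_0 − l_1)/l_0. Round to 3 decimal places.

q_0 = (l_0 − l_1) / l_0 = (1 − 0.718) / 1
     = 0.282 / 1 = 0.282 → 0.282

0.282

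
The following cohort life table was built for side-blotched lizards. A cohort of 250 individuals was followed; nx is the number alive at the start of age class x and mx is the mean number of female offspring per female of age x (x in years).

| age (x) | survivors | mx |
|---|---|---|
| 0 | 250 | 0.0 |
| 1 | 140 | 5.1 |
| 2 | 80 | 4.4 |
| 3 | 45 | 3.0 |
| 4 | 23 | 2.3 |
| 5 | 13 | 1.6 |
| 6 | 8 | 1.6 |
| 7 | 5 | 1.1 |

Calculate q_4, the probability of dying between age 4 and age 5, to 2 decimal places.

lx = nx/n0 = nx/250: 1, 0.56, 0.32, 0.18, 0.092, 0.052, 0.032, 0.02
q_4 = (l_4 − l_5) / l_4 = (0.092 − 0.052) / 0.092
     = 0.04 / 0.092 = 0.434783… → 0.43

0.43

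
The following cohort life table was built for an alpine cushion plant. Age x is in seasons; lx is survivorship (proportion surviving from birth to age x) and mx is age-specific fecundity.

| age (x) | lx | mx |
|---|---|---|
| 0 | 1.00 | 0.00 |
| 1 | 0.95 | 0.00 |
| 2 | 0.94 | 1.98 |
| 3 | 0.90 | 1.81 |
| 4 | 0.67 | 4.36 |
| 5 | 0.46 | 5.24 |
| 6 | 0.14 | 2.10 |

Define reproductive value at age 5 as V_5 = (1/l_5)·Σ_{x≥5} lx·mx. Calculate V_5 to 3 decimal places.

lx·mx for x ≥ 5: 2.4104, 0.294 → sum = 2.7044
V_5 = 2.7044 / l_5 = 2.7044 / 0.46 = 5.87913… → 5.879

5.879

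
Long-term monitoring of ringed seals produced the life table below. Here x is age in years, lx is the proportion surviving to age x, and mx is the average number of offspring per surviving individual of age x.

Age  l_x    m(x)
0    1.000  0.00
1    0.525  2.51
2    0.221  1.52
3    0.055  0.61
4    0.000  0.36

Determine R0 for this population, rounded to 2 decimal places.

lx·mx by age: 0, 1.31775, 0.33592, 0.03355, 0
R0 = Σ lx·mx = 1.68722 → 1.69

1.69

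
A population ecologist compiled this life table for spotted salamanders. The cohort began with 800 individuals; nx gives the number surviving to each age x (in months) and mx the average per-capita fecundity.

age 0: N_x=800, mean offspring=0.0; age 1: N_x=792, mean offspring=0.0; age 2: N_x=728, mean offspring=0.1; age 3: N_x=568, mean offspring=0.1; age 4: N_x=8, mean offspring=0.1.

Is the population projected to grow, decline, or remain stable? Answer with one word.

lx = nx/n0 = nx/800: 1, 0.99, 0.91, 0.71, 0.01
R0 = Σ lx·mx = 0 + 0 + 0.091 + 0.071 + 0.001 = 0.163
R0 < 1, so the population is declining.

declining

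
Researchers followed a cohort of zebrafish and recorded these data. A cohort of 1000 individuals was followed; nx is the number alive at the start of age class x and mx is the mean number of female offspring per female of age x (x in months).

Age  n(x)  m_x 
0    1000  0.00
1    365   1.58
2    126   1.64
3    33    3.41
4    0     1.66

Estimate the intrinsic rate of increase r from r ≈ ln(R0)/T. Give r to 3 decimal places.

-0.074

lx = nx/n0 = nx/1000: 1, 0.365, 0.126, 0.033, 0
R0 = Σ lx·mx = 0 + 0.5767 + 0.20664 + 0.11253 + 0 = 0.89587
Σ x·lx·mx = 1.32757; T = 1.32757/0.89587 = 1.48188…
r ≈ ln(R0)/T = ln(0.89587)/1.48188… = -0.0742… → -0.074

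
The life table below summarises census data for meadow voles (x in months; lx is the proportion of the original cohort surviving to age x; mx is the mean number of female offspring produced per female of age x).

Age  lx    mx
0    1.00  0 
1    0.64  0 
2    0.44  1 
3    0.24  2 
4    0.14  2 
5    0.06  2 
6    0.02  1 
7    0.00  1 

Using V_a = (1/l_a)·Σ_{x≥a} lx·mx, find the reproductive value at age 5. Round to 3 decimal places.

2.333

lx·mx for x ≥ 5: 0.12, 0.02, 0 → sum = 0.14
V_5 = 0.14 / l_5 = 0.14 / 0.06 = 2.333333… → 2.333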